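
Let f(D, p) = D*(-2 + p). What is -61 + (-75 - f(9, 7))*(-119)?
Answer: 14219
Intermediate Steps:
-61 + (-75 - f(9, 7))*(-119) = -61 + (-75 - 9*(-2 + 7))*(-119) = -61 + (-75 - 9*5)*(-119) = -61 + (-75 - 1*45)*(-119) = -61 + (-75 - 45)*(-119) = -61 - 120*(-119) = -61 + 14280 = 14219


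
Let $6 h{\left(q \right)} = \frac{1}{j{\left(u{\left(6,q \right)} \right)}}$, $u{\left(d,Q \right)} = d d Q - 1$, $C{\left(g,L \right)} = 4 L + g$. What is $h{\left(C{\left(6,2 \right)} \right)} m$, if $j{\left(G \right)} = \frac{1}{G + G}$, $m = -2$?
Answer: $- \frac{1006}{3} \approx -335.33$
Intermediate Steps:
$C{\left(g,L \right)} = g + 4 L$
$u{\left(d,Q \right)} = -1 + Q d^{2}$ ($u{\left(d,Q \right)} = d^{2} Q - 1 = Q d^{2} - 1 = -1 + Q d^{2}$)
$j{\left(G \right)} = \frac{1}{2 G}$
$h{\left(q \right)} = - \frac{1}{3} + 12 q$ ($h{\left(q \right)} = \frac{1}{6 \frac{1}{2 \left(-1 + q 6^{2}\right)}} = \frac{1}{6 \frac{1}{2 \left(-1 + q 36\right)}} = \frac{1}{6 \frac{1}{2 \left(-1 + 36 q\right)}} = \frac{-2 + 72 q}{6} = - \frac{1}{3} + 12 q$)
$h{\left(C{\left(6,2 \right)} \right)} m = \left(- \frac{1}{3} + 12 \left(6 + 4 \cdot 2\right)\right) \left(-2\right) = \left(- \frac{1}{3} + 12 \left(6 + 8\right)\right) \left(-2\right) = \left(- \frac{1}{3} + 12 \cdot 14\right) \left(-2\right) = \left(- \frac{1}{3} + 168\right) \left(-2\right) = \frac{503}{3} \left(-2\right) = - \frac{1006}{3}$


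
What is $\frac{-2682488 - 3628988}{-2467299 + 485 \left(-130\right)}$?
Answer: $\frac{6311476}{2530349} \approx 2.4943$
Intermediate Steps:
$\frac{-2682488 - 3628988}{-2467299 + 485 \left(-130\right)} = - \frac{6311476}{-2467299 - 63050} = - \frac{6311476}{-2530349} = \left(-6311476\right) \left(- \frac{1}{2530349}\right) = \frac{6311476}{2530349}$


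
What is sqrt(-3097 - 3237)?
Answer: I*sqrt(6334) ≈ 79.586*I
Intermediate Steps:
sqrt(-3097 - 3237) = sqrt(-6334) = I*sqrt(6334)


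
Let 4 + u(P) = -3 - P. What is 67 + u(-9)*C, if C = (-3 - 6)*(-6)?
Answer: 175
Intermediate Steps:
u(P) = -7 - P (u(P) = -4 + (-3 - P) = -7 - P)
C = 54 (C = -9*(-6) = 54)
67 + u(-9)*C = 67 + (-7 - 1*(-9))*54 = 67 + (-7 + 9)*54 = 67 + 2*54 = 67 + 108 = 175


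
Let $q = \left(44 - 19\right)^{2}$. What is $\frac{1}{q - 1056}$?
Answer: $- \frac{1}{431} \approx -0.0023202$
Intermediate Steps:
$q = 625$ ($q = 25^{2} = 625$)
$\frac{1}{q - 1056} = \frac{1}{625 - 1056} = \frac{1}{-431} = - \frac{1}{431}$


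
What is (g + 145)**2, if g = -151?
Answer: 36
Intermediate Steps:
(g + 145)**2 = (-151 + 145)**2 = (-6)**2 = 36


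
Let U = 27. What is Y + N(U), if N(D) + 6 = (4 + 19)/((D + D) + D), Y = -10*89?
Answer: -72553/81 ≈ -895.72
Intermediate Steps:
Y = -890
N(D) = -6 + 23/(3*D) (N(D) = -6 + (4 + 19)/((D + D) + D) = -6 + 23/(2*D + D) = -6 + 23/((3*D)) = -6 + 23*(1/(3*D)) = -6 + 23/(3*D))
Y + N(U) = -890 + (-6 + (23/3)/27) = -890 + (-6 + (23/3)*(1/27)) = -890 + (-6 + 23/81) = -890 - 463/81 = -72553/81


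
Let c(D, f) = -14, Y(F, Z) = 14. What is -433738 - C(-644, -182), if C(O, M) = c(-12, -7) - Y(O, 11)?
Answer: -433710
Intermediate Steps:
C(O, M) = -28 (C(O, M) = -14 - 1*14 = -14 - 14 = -28)
-433738 - C(-644, -182) = -433738 - 1*(-28) = -433738 + 28 = -433710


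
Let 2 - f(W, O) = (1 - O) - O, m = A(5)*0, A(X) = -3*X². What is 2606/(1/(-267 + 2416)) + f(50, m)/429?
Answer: 2402526127/429 ≈ 5.6003e+6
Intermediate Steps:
m = 0 (m = -3*5²*0 = -3*25*0 = -75*0 = 0)
f(W, O) = 1 + 2*O (f(W, O) = 2 - ((1 - O) - O) = 2 - (1 - 2*O) = 2 + (-1 + 2*O) = 1 + 2*O)
2606/(1/(-267 + 2416)) + f(50, m)/429 = 2606/(1/(-267 + 2416)) + (1 + 2*0)/429 = 2606/(1/2149) + (1 + 0)*(1/429) = 2606/(1/2149) + 1*(1/429) = 2606*2149 + 1/429 = 5600294 + 1/429 = 2402526127/429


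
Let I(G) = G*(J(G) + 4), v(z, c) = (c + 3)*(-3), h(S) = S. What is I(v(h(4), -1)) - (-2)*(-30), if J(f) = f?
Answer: -48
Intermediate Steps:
v(z, c) = -9 - 3*c (v(z, c) = (3 + c)*(-3) = -9 - 3*c)
I(G) = G*(4 + G) (I(G) = G*(G + 4) = G*(4 + G))
I(v(h(4), -1)) - (-2)*(-30) = (-9 - 3*(-1))*(4 + (-9 - 3*(-1))) - (-2)*(-30) = (-9 + 3)*(4 + (-9 + 3)) - 1*60 = -6*(4 - 6) - 60 = -6*(-2) - 60 = 12 - 60 = -48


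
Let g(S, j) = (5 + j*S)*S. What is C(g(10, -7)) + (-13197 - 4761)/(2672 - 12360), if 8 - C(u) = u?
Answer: 3196331/4844 ≈ 659.85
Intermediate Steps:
g(S, j) = S*(5 + S*j) (g(S, j) = (5 + S*j)*S = S*(5 + S*j))
C(u) = 8 - u
C(g(10, -7)) + (-13197 - 4761)/(2672 - 12360) = (8 - 10*(5 + 10*(-7))) + (-13197 - 4761)/(2672 - 12360) = (8 - 10*(5 - 70)) - 17958/(-9688) = (8 - 10*(-65)) - 17958*(-1/9688) = (8 - 1*(-650)) + 8979/4844 = (8 + 650) + 8979/4844 = 658 + 8979/4844 = 3196331/4844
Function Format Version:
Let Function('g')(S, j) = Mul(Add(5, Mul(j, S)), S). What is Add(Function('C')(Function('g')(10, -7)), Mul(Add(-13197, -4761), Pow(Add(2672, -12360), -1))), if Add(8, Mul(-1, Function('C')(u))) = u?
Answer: Rational(3196331, 4844) ≈ 659.85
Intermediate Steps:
Function('g')(S, j) = Mul(S, Add(5, Mul(S, j))) (Function('g')(S, j) = Mul(Add(5, Mul(S, j)), S) = Mul(S, Add(5, Mul(S, j))))
Function('C')(u) = Add(8, Mul(-1, u))
Add(Function('C')(Function('g')(10, -7)), Mul(Add(-13197, -4761), Pow(Add(2672, -12360), -1))) = Add(Add(8, Mul(-1, Mul(10, Add(5, Mul(10, -7))))), Mul(Add(-13197, -4761), Pow(Add(2672, -12360), -1))) = Add(Add(8, Mul(-1, Mul(10, Add(5, -70)))), Mul(-17958, Pow(-9688, -1))) = Add(Add(8, Mul(-1, Mul(10, -65))), Mul(-17958, Rational(-1, 9688))) = Add(Add(8, Mul(-1, -650)), Rational(8979, 4844)) = Add(Add(8, 650), Rational(8979, 4844)) = Add(658, Rational(8979, 4844)) = Rational(3196331, 4844)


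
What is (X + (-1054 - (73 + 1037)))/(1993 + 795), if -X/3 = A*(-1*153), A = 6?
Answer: 295/1394 ≈ 0.21162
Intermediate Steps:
X = 2754 (X = -18*(-1*153) = -18*(-153) = -3*(-918) = 2754)
(X + (-1054 - (73 + 1037)))/(1993 + 795) = (2754 + (-1054 - (73 + 1037)))/(1993 + 795) = (2754 + (-1054 - 1*1110))/2788 = (2754 + (-1054 - 1110))*(1/2788) = (2754 - 2164)*(1/2788) = 590*(1/2788) = 295/1394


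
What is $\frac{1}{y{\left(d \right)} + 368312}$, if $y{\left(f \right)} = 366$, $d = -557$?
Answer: $\frac{1}{368678} \approx 2.7124 \cdot 10^{-6}$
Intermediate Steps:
$\frac{1}{y{\left(d \right)} + 368312} = \frac{1}{366 + 368312} = \frac{1}{368678}$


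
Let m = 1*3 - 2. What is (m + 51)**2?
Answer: 2704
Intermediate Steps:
m = 1 (m = 3 - 2 = 1)
(m + 51)**2 = (1 + 51)**2 = 52**2 = 2704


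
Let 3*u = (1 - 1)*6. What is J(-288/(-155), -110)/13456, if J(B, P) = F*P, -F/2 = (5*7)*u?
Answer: 0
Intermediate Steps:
u = 0 (u = ((1 - 1)*6)/3 = (0*6)/3 = (⅓)*0 = 0)
F = 0 (F = -2*5*7*0 = -70*0 = -2*0 = 0)
J(B, P) = 0 (J(B, P) = 0*P = 0)
J(-288/(-155), -110)/13456 = 0/13456 = 0*(1/13456) = 0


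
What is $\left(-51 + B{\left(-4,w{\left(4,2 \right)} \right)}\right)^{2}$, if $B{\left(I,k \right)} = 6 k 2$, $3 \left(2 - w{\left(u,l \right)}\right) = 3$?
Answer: $1521$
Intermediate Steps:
$w{\left(u,l \right)} = 1$ ($w{\left(u,l \right)} = 2 - 1 = 1$)
$B{\left(I,k \right)} = 12 k$
$\left(-51 + B{\left(-4,w{\left(4,2 \right)} \right)}\right)^{2} = \left(-51 + 12 \cdot 1\right)^{2} = \left(-51 + 12\right)^{2} = \left(-39\right)^{2} = 1521$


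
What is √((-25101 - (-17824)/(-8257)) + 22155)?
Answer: I*√200999705122/8257 ≈ 54.297*I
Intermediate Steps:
√((-25101 - (-17824)/(-8257)) + 22155) = √((-25101 - (-17824)*(-1)/8257) + 22155) = √((-25101 - 1*17824/8257) + 22155) = √((-25101 - 17824/8257) + 22155) = √(-207276781/8257 + 22155) = √(-24342946/8257) = I*√200999705122/8257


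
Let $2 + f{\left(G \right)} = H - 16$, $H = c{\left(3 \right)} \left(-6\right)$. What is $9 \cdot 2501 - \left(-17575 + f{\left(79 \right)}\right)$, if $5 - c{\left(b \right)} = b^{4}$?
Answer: $39646$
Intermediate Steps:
$c{\left(b \right)} = 5 - b^{4}$
$H = 456$ ($H = \left(5 - 3^{4}\right) \left(-6\right) = \left(5 - 81\right) \left(-6\right) = \left(-76\right) \left(-6\right) = 456$)
$f{\left(G \right)} = 438$ ($f{\left(G \right)} = -2 + \left(456 - 16\right) = -2 + 440 = 438$)
$9 \cdot 2501 - \left(-17575 + f{\left(79 \right)}\right) = 9 \cdot 2501 + \left(17575 - 438\right) = 22509 + \left(17575 - 438\right) = 22509 + 17137 = 39646$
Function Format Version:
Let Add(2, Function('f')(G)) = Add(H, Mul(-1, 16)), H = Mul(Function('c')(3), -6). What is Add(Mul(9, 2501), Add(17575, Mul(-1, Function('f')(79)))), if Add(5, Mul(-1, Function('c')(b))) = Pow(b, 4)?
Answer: 39646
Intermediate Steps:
Function('c')(b) = Add(5, Mul(-1, Pow(b, 4)))
H = 456 (H = Mul(Add(5, Mul(-1, Pow(3, 4))), -6) = Mul(Add(5, Mul(-1, 81)), -6) = Mul(Add(5, -81), -6) = Mul(-76, -6) = 456)
Function('f')(G) = 438 (Function('f')(G) = Add(-2, Add(456, Mul(-1, 16))) = Add(-2, Add(456, -16)) = Add(-2, 440) = 438)
Add(Mul(9, 2501), Add(17575, Mul(-1, Function('f')(79)))) = Add(Mul(9, 2501), Add(17575, Mul(-1, 438))) = Add(22509, Add(17575, -438)) = Add(22509, 17137) = 39646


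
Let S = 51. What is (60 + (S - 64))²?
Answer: 2209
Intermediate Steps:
(60 + (S - 64))² = (60 + (51 - 64))² = (60 - 13)² = 47² = 2209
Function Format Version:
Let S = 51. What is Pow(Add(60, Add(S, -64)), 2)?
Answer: 2209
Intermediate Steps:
Pow(Add(60, Add(S, -64)), 2) = Pow(Add(60, Add(51, -64)), 2) = Pow(Add(60, -13), 2) = Pow(47, 2) = 2209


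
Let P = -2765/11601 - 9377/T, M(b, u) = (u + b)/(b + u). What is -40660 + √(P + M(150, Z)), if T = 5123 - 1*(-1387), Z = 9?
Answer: -40660 + I*√47793830259070/8391390 ≈ -40660.0 + 0.82386*I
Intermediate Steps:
M(b, u) = 1 (M(b, u) = (b + u)/(b + u) = 1)
T = 6510 (T = 5123 + 1387 = 6510)
P = -42260909/25174170 (P = -2765/11601 - 9377/6510 = -42260909/25174170 ≈ -1.6787)
-40660 + √(P + M(150, Z)) = -40660 + √(-42260909/25174170 + 1) = -40660 + √(-17086739/25174170) = -40660 + I*√47793830259070/8391390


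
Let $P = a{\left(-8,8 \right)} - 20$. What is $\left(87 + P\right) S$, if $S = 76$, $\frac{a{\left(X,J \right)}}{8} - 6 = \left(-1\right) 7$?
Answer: $4484$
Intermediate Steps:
$a{\left(X,J \right)} = -8$ ($a{\left(X,J \right)} = 48 + 8 \left(\left(-1\right) 7\right) = 48 + 8 \left(-7\right) = 48 - 56 = -8$)
$P = -28$ ($P = -8 - 20 = -28$)
$\left(87 + P\right) S = \left(87 - 28\right) 76 = 59 \cdot 76 = 4484$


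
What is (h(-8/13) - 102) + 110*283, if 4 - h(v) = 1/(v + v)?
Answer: 496525/16 ≈ 31033.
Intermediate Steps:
h(v) = 4 - 1/(2*v) (h(v) = 4 - 1/(v + v) = 4 - 1/(2*v))
(h(-8/13) - 102) + 110*283 = ((4 - 1/(2*((-8/13)))) - 102) + 110*283 = ((4 - 1/(2*((-8*1/13)))) - 102) + 31130 = ((4 - 1/(2*(-8/13))) - 102) + 31130 = ((4 - 1/2*(-13/8)) - 102) + 31130 = ((4 + 13/16) - 102) + 31130 = (77/16 - 102) + 31130 = -1555/16 + 31130 = 496525/16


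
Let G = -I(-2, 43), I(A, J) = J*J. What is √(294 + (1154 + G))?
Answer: I*√401 ≈ 20.025*I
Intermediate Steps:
I(A, J) = J²
G = -1849 (G = -1*43² = -1*1849 = -1849)
√(294 + (1154 + G)) = √(294 + (1154 - 1849)) = √(294 - 695) = √(-401) = I*√401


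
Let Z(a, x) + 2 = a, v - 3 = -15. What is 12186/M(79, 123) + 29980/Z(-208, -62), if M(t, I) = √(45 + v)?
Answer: -2998/21 + 4062*√33/11 ≈ 1978.5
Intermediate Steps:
v = -12 (v = 3 - 15 = -12)
Z(a, x) = -2 + a
M(t, I) = √33 (M(t, I) = √(45 - 12) = √33)
12186/M(79, 123) + 29980/Z(-208, -62) = 12186/(√33) + 29980/(-2 - 208) = 12186*(√33/33) + 29980/(-210) = 4062*√33/11 + 29980*(-1/210) = 4062*√33/11 - 2998/21 = -2998/21 + 4062*√33/11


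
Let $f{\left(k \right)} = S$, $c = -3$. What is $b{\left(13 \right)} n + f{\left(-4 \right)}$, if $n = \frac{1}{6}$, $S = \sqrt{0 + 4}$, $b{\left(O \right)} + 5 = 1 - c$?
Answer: $\frac{11}{6} \approx 1.8333$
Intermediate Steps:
$b{\left(O \right)} = -1$ ($b{\left(O \right)} = -5 + \left(1 - -3\right) = -5 + \left(1 + 3\right) = -5 + 4 = -1$)
$S = 2$ ($S = \sqrt{4} = 2$)
$f{\left(k \right)} = 2$
$n = \frac{1}{6} \approx 0.16667$
$b{\left(13 \right)} n + f{\left(-4 \right)} = \left(-1\right) \frac{1}{6} + 2 = - \frac{1}{6} + 2 = \frac{11}{6}$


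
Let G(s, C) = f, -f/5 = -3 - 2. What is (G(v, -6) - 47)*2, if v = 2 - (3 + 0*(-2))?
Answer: -44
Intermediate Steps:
f = 25 (f = -5*(-3 - 2) = -5*(-5) = 25)
v = -1 (v = 2 - (3 + 0) = 2 - 1*3 = 2 - 3 = -1)
G(s, C) = 25
(G(v, -6) - 47)*2 = (25 - 47)*2 = -22*2 = -44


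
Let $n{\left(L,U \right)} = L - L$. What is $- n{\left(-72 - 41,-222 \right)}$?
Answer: $0$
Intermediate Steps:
$n{\left(L,U \right)} = 0$
$- n{\left(-72 - 41,-222 \right)} = \left(-1\right) 0 = 0$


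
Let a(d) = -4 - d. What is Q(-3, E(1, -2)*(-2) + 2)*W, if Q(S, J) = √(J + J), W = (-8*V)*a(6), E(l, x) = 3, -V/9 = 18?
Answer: -25920*I*√2 ≈ -36656.0*I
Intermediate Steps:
V = -162 (V = -9*18 = -162)
W = -12960 (W = (-8*(-162))*(-4 - 1*6) = 1296*(-4 - 6) = 1296*(-10) = -12960)
Q(S, J) = √2*√J (Q(S, J) = √(2*J) = √2*√J)
Q(-3, E(1, -2)*(-2) + 2)*W = (√2*√(3*(-2) + 2))*(-12960) = (√2*√(-6 + 2))*(-12960) = (√2*√(-4))*(-12960) = (√2*(2*I))*(-12960) = (2*I*√2)*(-12960) = -25920*I*√2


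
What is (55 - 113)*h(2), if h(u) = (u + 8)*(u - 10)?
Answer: 4640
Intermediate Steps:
h(u) = (-10 + u)*(8 + u) (h(u) = (8 + u)*(-10 + u) = (-10 + u)*(8 + u))
(55 - 113)*h(2) = (55 - 113)*(-80 + 2² - 2*2) = -58*(-80 + 4 - 4) = -58*(-80) = 4640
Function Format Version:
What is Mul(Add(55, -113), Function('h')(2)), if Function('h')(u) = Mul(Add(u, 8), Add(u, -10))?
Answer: 4640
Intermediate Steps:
Function('h')(u) = Mul(Add(-10, u), Add(8, u)) (Function('h')(u) = Mul(Add(8, u), Add(-10, u)) = Mul(Add(-10, u), Add(8, u)))
Mul(Add(55, -113), Function('h')(2)) = Mul(Add(55, -113), Add(-80, Pow(2, 2), Mul(-2, 2))) = Mul(-58, Add(-80, 4, -4)) = Mul(-58, -80) = 4640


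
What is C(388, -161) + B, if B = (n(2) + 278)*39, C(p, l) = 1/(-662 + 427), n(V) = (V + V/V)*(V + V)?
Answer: 2657849/235 ≈ 11310.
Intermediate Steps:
n(V) = 2*V*(1 + V) (n(V) = (V + 1)*(2*V) = (1 + V)*(2*V) = 2*V*(1 + V))
C(p, l) = -1/235 (C(p, l) = 1/(-235) = -1/235)
B = 11310 (B = (2*2*(1 + 2) + 278)*39 = (2*2*3 + 278)*39 = (12 + 278)*39 = 290*39 = 11310)
C(388, -161) + B = -1/235 + 11310 = 2657849/235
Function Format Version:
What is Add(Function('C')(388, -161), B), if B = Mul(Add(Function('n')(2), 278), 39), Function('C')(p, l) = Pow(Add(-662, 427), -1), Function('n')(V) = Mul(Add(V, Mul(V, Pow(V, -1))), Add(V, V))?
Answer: Rational(2657849, 235) ≈ 11310.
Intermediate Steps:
Function('n')(V) = Mul(2, V, Add(1, V)) (Function('n')(V) = Mul(Add(V, 1), Mul(2, V)) = Mul(Add(1, V), Mul(2, V)) = Mul(2, V, Add(1, V)))
Function('C')(p, l) = Rational(-1, 235) (Function('C')(p, l) = Pow(-235, -1) = Rational(-1, 235))
B = 11310 (B = Mul(Add(Mul(2, 2, Add(1, 2)), 278), 39) = Mul(Add(Mul(2, 2, 3), 278), 39) = Mul(Add(12, 278), 39) = Mul(290, 39) = 11310)
Add(Function('C')(388, -161), B) = Add(Rational(-1, 235), 11310) = Rational(2657849, 235)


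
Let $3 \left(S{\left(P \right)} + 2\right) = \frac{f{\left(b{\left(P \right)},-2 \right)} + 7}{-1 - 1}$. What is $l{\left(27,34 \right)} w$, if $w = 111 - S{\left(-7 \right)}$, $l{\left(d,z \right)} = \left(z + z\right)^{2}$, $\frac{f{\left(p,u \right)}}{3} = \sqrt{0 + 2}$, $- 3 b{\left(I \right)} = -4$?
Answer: $\frac{1583720}{3} + 2312 \sqrt{2} \approx 5.3118 \cdot 10^{5}$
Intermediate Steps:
$b{\left(I \right)} = \frac{4}{3}$ ($b{\left(I \right)} = \left(- \frac{1}{3}\right) \left(-4\right) = \frac{4}{3}$)
$f{\left(p,u \right)} = 3 \sqrt{2}$ ($f{\left(p,u \right)} = 3 \sqrt{0 + 2} = 3 \sqrt{2}$)
$l{\left(d,z \right)} = 4 z^{2}$ ($l{\left(d,z \right)} = \left(2 z\right)^{2} = 4 z^{2}$)
$S{\left(P \right)} = - \frac{19}{6} - \frac{\sqrt{2}}{2}$ ($S{\left(P \right)} = -2 + \frac{\left(3 \sqrt{2} + 7\right) \frac{1}{-1 - 1}}{3} = -2 + \frac{\left(7 + 3 \sqrt{2}\right) \frac{1}{-2}}{3} = -2 + \frac{\left(7 + 3 \sqrt{2}\right) \left(- \frac{1}{2}\right)}{3} = -2 + \frac{- \frac{7}{2} - \frac{3 \sqrt{2}}{2}}{3} = -2 - \left(\frac{7}{6} + \frac{\sqrt{2}}{2}\right) = - \frac{19}{6} - \frac{\sqrt{2}}{2}$)
$w = \frac{685}{6} + \frac{\sqrt{2}}{2}$ ($w = 111 - \left(- \frac{19}{6} - \frac{\sqrt{2}}{2}\right) = 111 + \left(\frac{19}{6} + \frac{\sqrt{2}}{2}\right) = \frac{685}{6} + \frac{\sqrt{2}}{2} \approx 114.87$)
$l{\left(27,34 \right)} w = 4 \cdot 34^{2} \left(\frac{685}{6} + \frac{\sqrt{2}}{2}\right) = 4 \cdot 1156 \left(\frac{685}{6} + \frac{\sqrt{2}}{2}\right) = 4624 \left(\frac{685}{6} + \frac{\sqrt{2}}{2}\right) = \frac{1583720}{3} + 2312 \sqrt{2}$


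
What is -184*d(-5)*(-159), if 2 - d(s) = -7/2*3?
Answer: 365700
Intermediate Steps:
d(s) = 25/2 (d(s) = 2 - (-7/2)*3 = 2 - (-7*½)*3 = 2 - (-7)*3/2 = 2 - 1*(-21/2) = 2 + 21/2 = 25/2)
-184*d(-5)*(-159) = -184*25/2*(-159) = -2300*(-159) = 365700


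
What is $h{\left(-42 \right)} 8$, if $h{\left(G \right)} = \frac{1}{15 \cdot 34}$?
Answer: $\frac{4}{255} \approx 0.015686$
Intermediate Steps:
$h{\left(G \right)} = \frac{1}{510}$ ($h{\left(G \right)} = \frac{1}{15} \cdot \frac{1}{34} = \frac{1}{510}$)
$h{\left(-42 \right)} 8 = \frac{1}{510} \cdot 8 = \frac{4}{255}$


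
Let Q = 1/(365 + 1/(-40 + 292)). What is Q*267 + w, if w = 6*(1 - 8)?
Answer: -3795918/91981 ≈ -41.268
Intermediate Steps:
Q = 252/91981 (Q = 1/(365 + 1/252) = 1/(91981/252) = 252/91981 ≈ 0.0027397)
w = -42 (w = 6*(-7) = -42)
Q*267 + w = (252/91981)*267 - 42 = 67284/91981 - 42 = -3795918/91981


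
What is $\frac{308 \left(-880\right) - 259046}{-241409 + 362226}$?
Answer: $- \frac{530086}{120817} \approx -4.3875$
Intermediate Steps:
$\frac{308 \left(-880\right) - 259046}{-241409 + 362226} = \frac{-271040 - 259046}{120817} = \left(-530086\right) \frac{1}{120817} = - \frac{530086}{120817}$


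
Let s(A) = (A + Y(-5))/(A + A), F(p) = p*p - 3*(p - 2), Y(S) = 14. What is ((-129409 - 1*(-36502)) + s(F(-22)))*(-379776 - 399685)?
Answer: 40263842872227/556 ≈ 7.2417e+10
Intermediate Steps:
F(p) = 6 + p² - 3*p (F(p) = p² - 3*(-2 + p) = p² + (6 - 3*p) = 6 + p² - 3*p)
s(A) = (14 + A)/(2*A) (s(A) = (A + 14)/(A + A) = (14 + A)/((2*A)) = (14 + A)*(1/(2*A)) = (14 + A)/(2*A))
((-129409 - 1*(-36502)) + s(F(-22)))*(-379776 - 399685) = ((-129409 - 1*(-36502)) + (14 + (6 + (-22)² - 3*(-22)))/(2*(6 + (-22)² - 3*(-22))))*(-379776 - 399685) = ((-129409 + 36502) + (14 + (6 + 484 + 66))/(2*(6 + 484 + 66)))*(-779461) = (-92907 + (½)*(14 + 556)/556)*(-779461) = (-92907 + (½)*(1/556)*570)*(-779461) = (-92907 + 285/556)*(-779461) = -51656007/556*(-779461) = 40263842872227/556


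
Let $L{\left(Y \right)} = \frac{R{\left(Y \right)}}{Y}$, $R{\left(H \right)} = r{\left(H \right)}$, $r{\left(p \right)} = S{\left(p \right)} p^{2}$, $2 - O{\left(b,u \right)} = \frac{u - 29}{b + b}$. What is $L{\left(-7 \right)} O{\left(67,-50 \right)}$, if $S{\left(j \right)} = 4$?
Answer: $- \frac{4858}{67} \approx -72.507$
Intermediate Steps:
$O{\left(b,u \right)} = 2 - \frac{-29 + u}{2 b}$ ($O{\left(b,u \right)} = 2 - \frac{u - 29}{b + b} = 2 - \frac{-29 + u}{2 b}$)
$r{\left(p \right)} = 4 p^{2}$
$R{\left(H \right)} = 4 H^{2}$
$L{\left(Y \right)} = 4 Y$ ($L{\left(Y \right)} = \frac{4 Y^{2}}{Y} = 4 Y$)
$L{\left(-7 \right)} O{\left(67,-50 \right)} = 4 \left(-7\right) \frac{29 - -50 + 4 \cdot 67}{2 \cdot 67} = - 28 \cdot \frac{1}{2} \cdot \frac{1}{67} \left(29 + 50 + 268\right) = - 28 \cdot \frac{1}{2} \cdot \frac{1}{67} \cdot 347 = \left(-28\right) \frac{347}{134} = - \frac{4858}{67}$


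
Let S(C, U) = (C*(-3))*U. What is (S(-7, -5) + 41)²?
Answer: 4096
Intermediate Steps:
S(C, U) = -3*C*U (S(C, U) = (-3*C)*U = -3*C*U)
(S(-7, -5) + 41)² = (-3*(-7)*(-5) + 41)² = (-105 + 41)² = (-64)² = 4096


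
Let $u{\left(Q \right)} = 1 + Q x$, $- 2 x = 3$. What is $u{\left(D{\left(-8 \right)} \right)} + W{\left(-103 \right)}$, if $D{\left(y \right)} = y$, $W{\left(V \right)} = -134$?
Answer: $-121$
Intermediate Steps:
$x = - \frac{3}{2}$ ($x = \left(- \frac{1}{2}\right) 3 = - \frac{3}{2} \approx -1.5$)
$u{\left(Q \right)} = 1 - \frac{3 Q}{2}$ ($u{\left(Q \right)} = 1 + Q \left(- \frac{3}{2}\right) = 1 - \frac{3 Q}{2}$)
$u{\left(D{\left(-8 \right)} \right)} + W{\left(-103 \right)} = \left(1 - -12\right) - 134 = \left(1 + 12\right) - 134 = 13 - 134 = -121$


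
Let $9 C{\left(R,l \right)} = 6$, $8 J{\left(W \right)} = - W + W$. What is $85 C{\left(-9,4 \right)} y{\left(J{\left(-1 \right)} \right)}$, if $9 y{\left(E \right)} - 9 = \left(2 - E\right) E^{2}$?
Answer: $\frac{170}{3} \approx 56.667$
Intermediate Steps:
$J{\left(W \right)} = 0$ ($J{\left(W \right)} = \frac{- W + W}{8} = \frac{1}{8} \cdot 0 = 0$)
$C{\left(R,l \right)} = \frac{2}{3}$ ($C{\left(R,l \right)} = \frac{1}{9} \cdot 6 = \frac{2}{3}$)
$y{\left(E \right)} = 1 + \frac{E^{2} \left(2 - E\right)}{9}$ ($y{\left(E \right)} = 1 + \frac{\left(2 - E\right) E^{2}}{9} = 1 + \frac{E^{2} \left(2 - E\right)}{9}$)
$85 C{\left(-9,4 \right)} y{\left(J{\left(-1 \right)} \right)} = 85 \cdot \frac{2}{3} \left(1 - \frac{0^{3}}{9} + \frac{2 \cdot 0^{2}}{9}\right) = \frac{170 \left(1 - 0 + \frac{2}{9} \cdot 0\right)}{3} = \frac{170 \left(1 + 0 + 0\right)}{3} = \frac{170}{3} \cdot 1 = \frac{170}{3}$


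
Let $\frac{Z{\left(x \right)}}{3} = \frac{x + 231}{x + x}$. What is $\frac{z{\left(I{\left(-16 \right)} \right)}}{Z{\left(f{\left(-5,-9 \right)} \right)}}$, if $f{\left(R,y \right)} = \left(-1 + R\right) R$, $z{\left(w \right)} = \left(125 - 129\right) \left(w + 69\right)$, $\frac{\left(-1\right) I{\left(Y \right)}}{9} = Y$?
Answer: $- \frac{5680}{87} \approx -65.287$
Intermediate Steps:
$I{\left(Y \right)} = - 9 Y$
$z{\left(w \right)} = -276 - 4 w$ ($z{\left(w \right)} = - 4 \left(69 + w\right) = -276 - 4 w$)
$f{\left(R,y \right)} = R \left(-1 + R\right)$
$Z{\left(x \right)} = \frac{3 \left(231 + x\right)}{2 x}$ ($Z{\left(x \right)} = 3 \frac{x + 231}{x + x} = 3 \frac{231 + x}{2 x} = \frac{3 \left(231 + x\right)}{2 x}$)
$\frac{z{\left(I{\left(-16 \right)} \right)}}{Z{\left(f{\left(-5,-9 \right)} \right)}} = \frac{-276 - 4 \left(\left(-9\right) \left(-16\right)\right)}{\frac{3}{2} \frac{1}{\left(-5\right) \left(-1 - 5\right)} \left(231 - 5 \left(-1 - 5\right)\right)} = \frac{-276 - 576}{\frac{3}{2} \frac{1}{\left(-5\right) \left(-6\right)} \left(231 - -30\right)} = \frac{-276 - 576}{\frac{3}{2} \cdot \frac{1}{30} \left(231 + 30\right)} = - \frac{852}{\frac{3}{2} \cdot \frac{1}{30} \cdot 261} = - \frac{852}{\frac{261}{20}} = \left(-852\right) \frac{20}{261} = - \frac{5680}{87}$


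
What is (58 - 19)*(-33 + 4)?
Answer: -1131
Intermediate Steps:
(58 - 19)*(-33 + 4) = 39*(-29) = -1131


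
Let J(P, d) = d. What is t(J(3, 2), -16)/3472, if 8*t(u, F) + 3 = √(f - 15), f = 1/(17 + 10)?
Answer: -3/27776 + I*√303/124992 ≈ -0.00010801 + 0.00013926*I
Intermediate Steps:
f = 1/27 ≈ 0.037037
t(u, F) = -3/8 + I*√303/36 (t(u, F) = -3/8 + √(1/27 - 15)/8 = -3/8 + √(-404/27)/8 = -3/8 + (2*I*√303/9)/8 = -3/8 + I*√303/36)
t(J(3, 2), -16)/3472 = (-3/8 + I*√303/36)/3472 = (-3/8 + I*√303/36)*(1/3472) = -3/27776 + I*√303/124992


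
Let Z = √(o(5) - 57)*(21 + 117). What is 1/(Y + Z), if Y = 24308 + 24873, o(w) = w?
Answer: 49181/2419761049 - 276*I*√13/2419761049 ≈ 2.0325e-5 - 4.1125e-7*I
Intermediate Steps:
Y = 49181
Z = 276*I*√13 (Z = √(5 - 57)*(21 + 117) = √(-52)*138 = (2*I*√13)*138 = 276*I*√13 ≈ 995.13*I)
1/(Y + Z) = 1/(49181 + 276*I*√13)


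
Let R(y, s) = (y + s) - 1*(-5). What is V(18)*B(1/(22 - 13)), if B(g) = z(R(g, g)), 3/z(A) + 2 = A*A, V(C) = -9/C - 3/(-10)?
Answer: -243/10235 ≈ -0.023742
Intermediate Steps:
R(y, s) = 5 + s + y (R(y, s) = (s + y) + 5 = 5 + s + y)
V(C) = 3/10 - 9/C (V(C) = -9/C - 3*(-⅒) = -9/C + 3/10 = 3/10 - 9/C)
z(A) = 3/(-2 + A²) (z(A) = 3/(-2 + A*A) = 3/(-2 + A²))
B(g) = 3/(-2 + (5 + 2*g)²) (B(g) = 3/(-2 + (5 + g + g)²) = 3/(-2 + (5 + 2*g)²))
V(18)*B(1/(22 - 13)) = (3/10 - 9/18)*(3/(-2 + (5 + 2/(22 - 13))²)) = (3/10 - 9*1/18)*(3/(-2 + (5 + 2/9)²)) = (3/10 - ½)*(3/(-2 + (5 + 2*(⅑))²)) = -3/(5*(-2 + (5 + 2/9)²)) = -3/(5*(-2 + (47/9)²)) = -3/(5*(-2 + 2209/81)) = -3/(5*2047/81) = -3*81/(5*2047) = -⅕*243/2047 = -243/10235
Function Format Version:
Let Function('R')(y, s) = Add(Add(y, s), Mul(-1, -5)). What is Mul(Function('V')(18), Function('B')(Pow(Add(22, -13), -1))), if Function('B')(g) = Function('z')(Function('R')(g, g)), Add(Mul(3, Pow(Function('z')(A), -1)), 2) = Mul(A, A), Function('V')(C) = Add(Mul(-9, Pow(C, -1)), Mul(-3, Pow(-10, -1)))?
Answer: Rational(-243, 10235) ≈ -0.023742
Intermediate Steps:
Function('R')(y, s) = Add(5, s, y) (Function('R')(y, s) = Add(Add(s, y), 5) = Add(5, s, y))
Function('V')(C) = Add(Rational(3, 10), Mul(-9, Pow(C, -1))) (Function('V')(C) = Add(Mul(-9, Pow(C, -1)), Mul(-3, Rational(-1, 10))) = Add(Mul(-9, Pow(C, -1)), Rational(3, 10)) = Add(Rational(3, 10), Mul(-9, Pow(C, -1))))
Function('z')(A) = Mul(3, Pow(Add(-2, Pow(A, 2)), -1)) (Function('z')(A) = Mul(3, Pow(Add(-2, Mul(A, A)), -1)) = Mul(3, Pow(Add(-2, Pow(A, 2)), -1)))
Function('B')(g) = Mul(3, Pow(Add(-2, Pow(Add(5, Mul(2, g)), 2)), -1)) (Function('B')(g) = Mul(3, Pow(Add(-2, Pow(Add(5, g, g), 2)), -1)) = Mul(3, Pow(Add(-2, Pow(Add(5, Mul(2, g)), 2)), -1)))
Mul(Function('V')(18), Function('B')(Pow(Add(22, -13), -1))) = Mul(Add(Rational(3, 10), Mul(-9, Pow(18, -1))), Mul(3, Pow(Add(-2, Pow(Add(5, Mul(2, Pow(Add(22, -13), -1))), 2)), -1))) = Mul(Add(Rational(3, 10), Mul(-9, Rational(1, 18))), Mul(3, Pow(Add(-2, Pow(Add(5, Mul(2, Pow(9, -1))), 2)), -1))) = Mul(Add(Rational(3, 10), Rational(-1, 2)), Mul(3, Pow(Add(-2, Pow(Add(5, Mul(2, Rational(1, 9))), 2)), -1))) = Mul(Rational(-1, 5), Mul(3, Pow(Add(-2, Pow(Add(5, Rational(2, 9)), 2)), -1))) = Mul(Rational(-1, 5), Mul(3, Pow(Add(-2, Pow(Rational(47, 9), 2)), -1))) = Mul(Rational(-1, 5), Mul(3, Pow(Add(-2, Rational(2209, 81)), -1))) = Mul(Rational(-1, 5), Mul(3, Pow(Rational(2047, 81), -1))) = Mul(Rational(-1, 5), Mul(3, Rational(81, 2047))) = Mul(Rational(-1, 5), Rational(243, 2047)) = Rational(-243, 10235)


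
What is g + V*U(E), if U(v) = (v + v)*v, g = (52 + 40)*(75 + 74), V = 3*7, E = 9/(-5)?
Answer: 346102/25 ≈ 13844.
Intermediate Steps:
E = -9/5 (E = 9*(-⅕) = -9/5 ≈ -1.8000)
V = 21
g = 13708 (g = 92*149 = 13708)
U(v) = 2*v² (U(v) = (2*v)*v = 2*v²)
g + V*U(E) = 13708 + 21*(2*(-9/5)²) = 13708 + 21*(2*(81/25)) = 13708 + 21*(162/25) = 13708 + 3402/25 = 346102/25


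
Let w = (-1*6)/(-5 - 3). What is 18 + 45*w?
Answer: 207/4 ≈ 51.750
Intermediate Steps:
w = 3/4 (w = -6/(-8) = -6*(-1/8) = 3/4 ≈ 0.75000)
18 + 45*w = 18 + 45*(3/4) = 18 + 135/4 = 207/4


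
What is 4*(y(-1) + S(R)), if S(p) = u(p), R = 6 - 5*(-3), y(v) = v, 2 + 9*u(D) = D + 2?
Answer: 16/3 ≈ 5.3333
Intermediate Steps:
u(D) = D/9 (u(D) = -2/9 + (D + 2)/9 = -2/9 + (2 + D)/9 = -2/9 + (2/9 + D/9) = D/9)
R = 21 (R = 6 + 15 = 21)
S(p) = p/9
4*(y(-1) + S(R)) = 4*(-1 + (⅑)*21) = 4*(-1 + 7/3) = 4*(4/3) = 16/3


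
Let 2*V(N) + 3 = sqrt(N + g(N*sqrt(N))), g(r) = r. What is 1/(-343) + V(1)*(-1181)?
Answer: 1215247/686 - 1181*sqrt(2)/2 ≈ 936.40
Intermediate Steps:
V(N) = -3/2 + sqrt(N + N**(3/2))/2 (V(N) = -3/2 + sqrt(N + N*sqrt(N))/2 = -3/2 + sqrt(N + N**(3/2))/2)
1/(-343) + V(1)*(-1181) = 1/(-343) + (-3/2 + sqrt(1 + 1**(3/2))/2)*(-1181) = -1/343 + (-3/2 + sqrt(1 + 1)/2)*(-1181) = -1/343 + (-3/2 + sqrt(2)/2)*(-1181) = -1/343 + (3543/2 - 1181*sqrt(2)/2) = 1215247/686 - 1181*sqrt(2)/2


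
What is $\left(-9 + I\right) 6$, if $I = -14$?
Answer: $-138$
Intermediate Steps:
$\left(-9 + I\right) 6 = \left(-9 - 14\right) 6 = \left(-23\right) 6 = -138$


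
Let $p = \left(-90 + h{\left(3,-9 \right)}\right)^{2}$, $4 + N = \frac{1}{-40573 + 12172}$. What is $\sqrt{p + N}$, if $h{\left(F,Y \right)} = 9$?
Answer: $\frac{2 \sqrt{1322246583939}}{28401} \approx 80.975$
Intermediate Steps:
$N = - \frac{113605}{28401}$ ($N = -4 + \frac{1}{-40573 + 12172} = -4 + \frac{1}{-28401} = -4 - \frac{1}{28401} = - \frac{113605}{28401} \approx -4.0$)
$p = 6561$ ($p = \left(-90 + 9\right)^{2} = \left(-81\right)^{2} = 6561$)
$\sqrt{p + N} = \sqrt{6561 - \frac{113605}{28401}} = \sqrt{\frac{186225356}{28401}} = \frac{2 \sqrt{1322246583939}}{28401}$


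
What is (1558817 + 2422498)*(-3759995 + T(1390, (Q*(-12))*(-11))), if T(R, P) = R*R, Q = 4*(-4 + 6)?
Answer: -7277425781925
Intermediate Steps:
Q = 8 (Q = 4*2 = 8)
T(R, P) = R**2
(1558817 + 2422498)*(-3759995 + T(1390, (Q*(-12))*(-11))) = (1558817 + 2422498)*(-3759995 + 1390**2) = 3981315*(-3759995 + 1932100) = 3981315*(-1827895) = -7277425781925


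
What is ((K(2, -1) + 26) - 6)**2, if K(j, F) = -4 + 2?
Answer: 324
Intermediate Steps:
K(j, F) = -2
((K(2, -1) + 26) - 6)**2 = ((-2 + 26) - 6)**2 = (24 - 6)**2 = 18**2 = 324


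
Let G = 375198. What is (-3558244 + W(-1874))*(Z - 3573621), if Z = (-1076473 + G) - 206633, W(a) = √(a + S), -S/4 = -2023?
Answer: 15946373675076 - 4481529*√6218 ≈ 1.5946e+13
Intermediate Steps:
S = 8092 (S = -4*(-2023) = 8092)
W(a) = √(8092 + a) (W(a) = √(a + 8092) = √(8092 + a))
Z = -907908 (Z = (-1076473 + 375198) - 206633 = -701275 - 206633 = -907908)
(-3558244 + W(-1874))*(Z - 3573621) = (-3558244 + √(8092 - 1874))*(-907908 - 3573621) = (-3558244 + √6218)*(-4481529) = 15946373675076 - 4481529*√6218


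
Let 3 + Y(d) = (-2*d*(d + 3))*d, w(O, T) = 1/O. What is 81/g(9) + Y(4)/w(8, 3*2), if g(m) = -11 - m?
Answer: -36401/20 ≈ -1820.1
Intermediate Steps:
Y(d) = -3 - 2*d²*(3 + d) (Y(d) = -3 + (-2*d*(d + 3))*d = -3 + (-2*d*(3 + d))*d = -3 - 2*d²*(3 + d))
81/g(9) + Y(4)/w(8, 3*2) = 81/(-11 - 1*9) + (-3 - 6*4² - 2*4³)/(1/8) = 81/(-11 - 9) + (-3 - 6*16 - 2*64)/(⅛) = 81/(-20) + (-3 - 96 - 128)*8 = 81*(-1/20) - 227*8 = -81/20 - 1816 = -36401/20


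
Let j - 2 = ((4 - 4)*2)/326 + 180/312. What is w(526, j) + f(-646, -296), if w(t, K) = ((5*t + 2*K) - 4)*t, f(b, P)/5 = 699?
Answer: 18037265/13 ≈ 1.3875e+6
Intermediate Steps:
f(b, P) = 3495 (f(b, P) = 5*699 = 3495)
j = 67/26 (j = 2 + (((4 - 4)*2)/326 + 180/312) = 2 + ((0*2)*(1/326) + 180*(1/312)) = 2 + (0*(1/326) + 15/26) = 2 + (0 + 15/26) = 2 + 15/26 = 67/26 ≈ 2.5769)
w(t, K) = t*(-4 + 2*K + 5*t) (w(t, K) = ((2*K + 5*t) - 4)*t = (-4 + 2*K + 5*t)*t = t*(-4 + 2*K + 5*t))
w(526, j) + f(-646, -296) = 526*(-4 + 2*(67/26) + 5*526) + 3495 = 526*(-4 + 67/13 + 2630) + 3495 = 526*(34205/13) + 3495 = 17991830/13 + 3495 = 18037265/13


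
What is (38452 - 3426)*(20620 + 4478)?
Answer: 879082548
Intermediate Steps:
(38452 - 3426)*(20620 + 4478) = 35026*25098 = 879082548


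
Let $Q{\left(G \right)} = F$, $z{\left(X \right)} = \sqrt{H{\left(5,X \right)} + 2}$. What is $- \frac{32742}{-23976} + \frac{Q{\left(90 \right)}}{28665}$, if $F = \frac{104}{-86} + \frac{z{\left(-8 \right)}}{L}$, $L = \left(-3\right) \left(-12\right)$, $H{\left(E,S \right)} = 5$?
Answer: $\frac{19162573}{14032620} + \frac{\sqrt{7}}{1031940} \approx 1.3656$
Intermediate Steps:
$z{\left(X \right)} = \sqrt{7}$ ($z{\left(X \right)} = \sqrt{5 + 2} = \sqrt{7}$)
$L = 36$
$F = - \frac{52}{43} + \frac{\sqrt{7}}{36}$ ($F = \frac{104}{-86} + \frac{\sqrt{7}}{36} = 104 \left(- \frac{1}{86}\right) + \sqrt{7} \cdot \frac{1}{36} = - \frac{52}{43} + \frac{\sqrt{7}}{36} \approx -1.1358$)
$Q{\left(G \right)} = - \frac{52}{43} + \frac{\sqrt{7}}{36}$
$- \frac{32742}{-23976} + \frac{Q{\left(90 \right)}}{28665} = - \frac{32742}{-23976} + \frac{- \frac{52}{43} + \frac{\sqrt{7}}{36}}{28665} = \left(-32742\right) \left(- \frac{1}{23976}\right) + \left(- \frac{52}{43} + \frac{\sqrt{7}}{36}\right) \frac{1}{28665} = \frac{1819}{1332} - \left(\frac{4}{94815} - \frac{\sqrt{7}}{1031940}\right) = \frac{19162573}{14032620} + \frac{\sqrt{7}}{1031940}$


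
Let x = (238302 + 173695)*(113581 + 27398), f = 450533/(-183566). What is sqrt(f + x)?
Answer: 5*sqrt(78287596439599870790)/183566 ≈ 2.4100e+5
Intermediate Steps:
f = -450533/183566 (f = 450533*(-1/183566) = -450533/183566 ≈ -2.4543)
x = 58082925063 (x = 411997*140979 = 58082925063)
sqrt(f + x) = sqrt(-450533/183566 + 58082925063) = sqrt(10662050221664125/183566) = 5*sqrt(78287596439599870790)/183566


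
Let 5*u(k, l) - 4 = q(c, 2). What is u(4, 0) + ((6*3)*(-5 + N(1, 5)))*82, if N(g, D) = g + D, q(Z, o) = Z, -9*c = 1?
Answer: 13291/9 ≈ 1476.8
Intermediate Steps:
c = -⅑ (c = -⅑*1 = -⅑ ≈ -0.11111)
N(g, D) = D + g
u(k, l) = 7/9 (u(k, l) = ⅘ + (⅕)*(-⅑) = ⅘ - 1/45 = 7/9)
u(4, 0) + ((6*3)*(-5 + N(1, 5)))*82 = 7/9 + ((6*3)*(-5 + (5 + 1)))*82 = 7/9 + (18*(-5 + 6))*82 = 7/9 + (18*1)*82 = 7/9 + 18*82 = 7/9 + 1476 = 13291/9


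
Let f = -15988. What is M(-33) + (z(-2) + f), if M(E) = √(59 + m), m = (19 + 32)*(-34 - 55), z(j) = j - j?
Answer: -15988 + 8*I*√70 ≈ -15988.0 + 66.933*I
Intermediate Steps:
z(j) = 0
m = -4539 (m = 51*(-89) = -4539)
M(E) = 8*I*√70 (M(E) = √(59 - 4539) = √(-4480) = 8*I*√70)
M(-33) + (z(-2) + f) = 8*I*√70 + (0 - 15988) = 8*I*√70 - 15988 = -15988 + 8*I*√70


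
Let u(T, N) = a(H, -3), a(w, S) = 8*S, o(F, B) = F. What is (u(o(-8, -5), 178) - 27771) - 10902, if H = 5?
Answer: -38697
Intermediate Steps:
u(T, N) = -24 (u(T, N) = 8*(-3) = -24)
(u(o(-8, -5), 178) - 27771) - 10902 = (-24 - 27771) - 10902 = -27795 - 10902 = -38697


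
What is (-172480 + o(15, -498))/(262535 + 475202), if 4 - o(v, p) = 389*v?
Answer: -25473/105391 ≈ -0.24170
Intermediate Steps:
o(v, p) = 4 - 389*v
(-172480 + o(15, -498))/(262535 + 475202) = (-172480 + (4 - 389*15))/(262535 + 475202) = (-172480 + (4 - 5835))/737737 = (-172480 - 5831)*(1/737737) = -178311*1/737737 = -25473/105391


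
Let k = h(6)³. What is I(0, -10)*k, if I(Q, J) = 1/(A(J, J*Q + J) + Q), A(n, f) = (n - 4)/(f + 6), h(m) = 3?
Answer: 54/7 ≈ 7.7143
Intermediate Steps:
k = 27 (k = 3³ = 27)
A(n, f) = (-4 + n)/(6 + f)
I(Q, J) = 1/(Q + (-4 + J)/(6 + J + J*Q)) (I(Q, J) = 1/((-4 + J)/(6 + (J*Q + J)) + Q) = 1/((-4 + J)/(6 + (J + J*Q)) + Q) = 1/((-4 + J)/(6 + J + J*Q) + Q) = 1/(Q + (-4 + J)/(6 + J + J*Q)))
I(0, -10)*k = ((6 - 10*(1 + 0))/(-4 - 10 + 0*(6 - 10*(1 + 0))))*27 = ((6 - 10*1)/(-4 - 10 + 0*(6 - 10*1)))*27 = ((6 - 10)/(-4 - 10 + 0*(6 - 10)))*27 = (-4/(-4 - 10 + 0*(-4)))*27 = (-4/(-4 - 10 + 0))*27 = (-4/(-14))*27 = -1/14*(-4)*27 = (2/7)*27 = 54/7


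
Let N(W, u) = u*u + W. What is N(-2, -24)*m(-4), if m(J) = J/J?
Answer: 574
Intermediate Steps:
m(J) = 1
N(W, u) = W + u² (N(W, u) = u² + W = W + u²)
N(-2, -24)*m(-4) = (-2 + (-24)²)*1 = (-2 + 576)*1 = 574*1 = 574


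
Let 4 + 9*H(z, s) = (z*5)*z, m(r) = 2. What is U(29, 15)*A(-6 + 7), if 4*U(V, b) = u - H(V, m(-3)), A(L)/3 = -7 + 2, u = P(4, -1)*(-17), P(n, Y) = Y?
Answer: 5060/3 ≈ 1686.7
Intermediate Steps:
u = 17 (u = -1*(-17) = 17)
A(L) = -15 (A(L) = 3*(-7 + 2) = 3*(-5) = -15)
H(z, s) = -4/9 + 5*z²/9 (H(z, s) = -4/9 + ((z*5)*z)/9 = -4/9 + ((5*z)*z)/9 = -4/9 + (5*z²)/9 = -4/9 + 5*z²/9)
U(V, b) = 157/36 - 5*V²/36 (U(V, b) = (17 - (-4/9 + 5*V²/9))/4 = (17 + (4/9 - 5*V²/9))/4 = (157/9 - 5*V²/9)/4 = 157/36 - 5*V²/36)
U(29, 15)*A(-6 + 7) = (157/36 - 5/36*29²)*(-15) = (157/36 - 5/36*841)*(-15) = (157/36 - 4205/36)*(-15) = -1012/9*(-15) = 5060/3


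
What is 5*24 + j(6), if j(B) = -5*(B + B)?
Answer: 60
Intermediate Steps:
j(B) = -10*B
5*24 + j(6) = 5*24 - 10*6 = 120 - 60 = 60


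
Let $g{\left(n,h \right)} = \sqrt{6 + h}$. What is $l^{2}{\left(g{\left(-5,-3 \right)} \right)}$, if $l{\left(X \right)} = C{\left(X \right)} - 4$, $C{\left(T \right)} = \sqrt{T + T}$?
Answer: $\left(4 - \sqrt{2} \sqrt[4]{3}\right)^{2} \approx 4.5744$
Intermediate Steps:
$C{\left(T \right)} = \sqrt{2} \sqrt{T}$ ($C{\left(T \right)} = \sqrt{2 T} = \sqrt{2} \sqrt{T}$)
$l{\left(X \right)} = -4 + \sqrt{2} \sqrt{X}$ ($l{\left(X \right)} = \sqrt{2} \sqrt{X} - 4 = -4 + \sqrt{2} \sqrt{X}$)
$l^{2}{\left(g{\left(-5,-3 \right)} \right)} = \left(-4 + \sqrt{2} \sqrt{\sqrt{6 - 3}}\right)^{2} = \left(-4 + \sqrt{2} \sqrt{\sqrt{3}}\right)^{2} = \left(-4 + \sqrt{2} \sqrt[4]{3}\right)^{2}$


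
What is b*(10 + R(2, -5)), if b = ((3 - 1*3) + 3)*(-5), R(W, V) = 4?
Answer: -210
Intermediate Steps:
b = -15 (b = ((3 - 3) + 3)*(-5) = (0 + 3)*(-5) = 3*(-5) = -15)
b*(10 + R(2, -5)) = -15*(10 + 4) = -15*14 = -210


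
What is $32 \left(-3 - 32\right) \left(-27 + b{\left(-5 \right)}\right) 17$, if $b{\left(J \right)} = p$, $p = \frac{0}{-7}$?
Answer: $514080$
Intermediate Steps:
$p = 0$ ($p = 0 \left(- \frac{1}{7}\right) = 0$)
$b{\left(J \right)} = 0$
$32 \left(-3 - 32\right) \left(-27 + b{\left(-5 \right)}\right) 17 = 32 \left(-3 - 32\right) \left(-27 + 0\right) 17 = 32 \left(\left(-35\right) \left(-27\right)\right) 17 = 32 \cdot 945 \cdot 17 = 30240 \cdot 17 = 514080$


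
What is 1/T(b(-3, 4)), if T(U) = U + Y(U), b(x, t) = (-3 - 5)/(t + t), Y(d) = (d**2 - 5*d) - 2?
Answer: 1/3 ≈ 0.33333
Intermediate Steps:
Y(d) = -2 + d**2 - 5*d
b(x, t) = -4/t (b(x, t) = -8*1/(2*t) = -4/t)
T(U) = -2 + U**2 - 4*U (T(U) = U + (-2 + U**2 - 5*U) = -2 + U**2 - 4*U)
1/T(b(-3, 4)) = 1/(-2 + (-4/4)**2 - (-16)/4) = 1/(-2 + (-4*1/4)**2 - (-16)/4) = 1/(-2 + (-1)**2 - 4*(-1)) = 1/(-2 + 1 + 4) = 1/3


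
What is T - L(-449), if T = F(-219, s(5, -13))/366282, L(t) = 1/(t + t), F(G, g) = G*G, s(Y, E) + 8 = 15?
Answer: 1206535/9136701 ≈ 0.13205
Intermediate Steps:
s(Y, E) = 7 (s(Y, E) = -8 + 15 = 7)
F(G, g) = G**2
L(t) = 1/(2*t)
T = 5329/40698 (T = (-219)**2/366282 = 47961*(1/366282) = 5329/40698 ≈ 0.13094)
T - L(-449) = 5329/40698 - 1/(2*(-449)) = 5329/40698 - (-1)/(2*449) = 5329/40698 - 1*(-1/898) = 5329/40698 + 1/898 = 1206535/9136701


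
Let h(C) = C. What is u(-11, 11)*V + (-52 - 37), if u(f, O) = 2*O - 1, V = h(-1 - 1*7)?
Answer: -257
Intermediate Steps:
V = -8 (V = -1 - 1*7 = -1 - 7 = -8)
u(f, O) = -1 + 2*O
u(-11, 11)*V + (-52 - 37) = (-1 + 2*11)*(-8) + (-52 - 37) = (-1 + 22)*(-8) - 89 = 21*(-8) - 89 = -168 - 89 = -257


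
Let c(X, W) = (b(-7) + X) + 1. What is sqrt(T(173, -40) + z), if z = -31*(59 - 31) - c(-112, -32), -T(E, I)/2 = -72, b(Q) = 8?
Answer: 3*I*sqrt(69) ≈ 24.92*I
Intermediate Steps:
T(E, I) = 144 (T(E, I) = -2*(-72) = 144)
c(X, W) = 9 + X (c(X, W) = (8 + X) + 1 = 9 + X)
z = -765 (z = -31*(59 - 31) - (9 - 112) = -31*28 - 1*(-103) = -868 + 103 = -765)
sqrt(T(173, -40) + z) = sqrt(144 - 765) = sqrt(-621) = 3*I*sqrt(69)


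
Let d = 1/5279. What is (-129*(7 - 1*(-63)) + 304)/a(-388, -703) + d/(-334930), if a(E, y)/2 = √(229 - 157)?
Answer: -1/1768095470 - 4363*√2/12 ≈ -514.18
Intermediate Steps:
a(E, y) = 12*√2 (a(E, y) = 2*√(229 - 157) = 2*√72 = 2*(6*√2) = 12*√2)
d = 1/5279 ≈ 0.00018943
(-129*(7 - 1*(-63)) + 304)/a(-388, -703) + d/(-334930) = (-129*(7 - 1*(-63)) + 304)/((12*√2)) + (1/5279)/(-334930) = (-129*(7 + 63) + 304)*(√2/24) + (1/5279)*(-1/334930) = (-129*70 + 304)*(√2/24) - 1/1768095470 = (-9030 + 304)*(√2/24) - 1/1768095470 = -4363*√2/12 - 1/1768095470 = -1/1768095470 - 4363*√2/12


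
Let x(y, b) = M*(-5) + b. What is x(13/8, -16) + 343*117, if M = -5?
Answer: 40140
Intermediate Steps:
x(y, b) = 25 + b (x(y, b) = -5*(-5) + b = 25 + b)
x(13/8, -16) + 343*117 = (25 - 16) + 343*117 = 9 + 40131 = 40140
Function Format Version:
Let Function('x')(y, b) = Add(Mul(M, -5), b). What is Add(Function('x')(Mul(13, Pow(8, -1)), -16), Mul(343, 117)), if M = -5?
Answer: 40140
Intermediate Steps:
Function('x')(y, b) = Add(25, b) (Function('x')(y, b) = Add(Mul(-5, -5), b) = Add(25, b))
Add(Function('x')(Mul(13, Pow(8, -1)), -16), Mul(343, 117)) = Add(Add(25, -16), Mul(343, 117)) = Add(9, 40131) = 40140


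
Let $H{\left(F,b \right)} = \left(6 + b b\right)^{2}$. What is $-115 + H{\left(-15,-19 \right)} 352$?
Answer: $47410413$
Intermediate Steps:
$H{\left(F,b \right)} = \left(6 + b^{2}\right)^{2}$
$-115 + H{\left(-15,-19 \right)} 352 = -115 + \left(6 + \left(-19\right)^{2}\right)^{2} \cdot 352 = -115 + \left(6 + 361\right)^{2} \cdot 352 = -115 + 367^{2} \cdot 352 = -115 + 134689 \cdot 352 = -115 + 47410528 = 47410413$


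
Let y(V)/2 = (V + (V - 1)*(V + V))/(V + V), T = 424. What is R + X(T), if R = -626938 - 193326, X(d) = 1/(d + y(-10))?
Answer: -330566391/403 ≈ -8.2026e+5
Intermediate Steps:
y(V) = (V + 2*V*(-1 + V))/V (y(V) = 2*((V + (V - 1)*(V + V))/(V + V)) = 2*((V + (-1 + V)*(2*V))/((2*V))) = 2*((V + 2*V*(-1 + V))*(1/(2*V))) = 2*((V + 2*V*(-1 + V))/(2*V)) = (V + 2*V*(-1 + V))/V)
X(d) = 1/(-21 + d) (X(d) = 1/(d + (-1 + 2*(-10))) = 1/(d + (-1 - 20)) = 1/(d - 21) = 1/(-21 + d))
R = -820264
R + X(T) = -820264 + 1/(-21 + 424) = -820264 + 1/403 = -330566391/403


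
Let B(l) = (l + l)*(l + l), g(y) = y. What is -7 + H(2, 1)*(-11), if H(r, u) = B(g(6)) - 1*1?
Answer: -1580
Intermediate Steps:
B(l) = 4*l² (B(l) = (2*l)*(2*l) = 4*l²)
H(r, u) = 143 (H(r, u) = 4*6² - 1*1 = 4*36 - 1 = 144 - 1 = 143)
-7 + H(2, 1)*(-11) = -7 + 143*(-11) = -7 - 1573 = -1580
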